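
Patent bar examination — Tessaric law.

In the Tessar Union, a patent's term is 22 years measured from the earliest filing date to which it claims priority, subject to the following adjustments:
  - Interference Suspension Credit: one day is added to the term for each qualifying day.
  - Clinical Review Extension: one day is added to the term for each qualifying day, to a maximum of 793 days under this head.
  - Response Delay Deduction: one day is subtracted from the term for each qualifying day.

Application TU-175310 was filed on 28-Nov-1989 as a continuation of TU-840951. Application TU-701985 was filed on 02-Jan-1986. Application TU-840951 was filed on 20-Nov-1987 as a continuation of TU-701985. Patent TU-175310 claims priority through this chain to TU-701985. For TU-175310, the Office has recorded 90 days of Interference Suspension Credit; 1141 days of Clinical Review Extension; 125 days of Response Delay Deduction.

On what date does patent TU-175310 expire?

Earliest priority filing: 2 January 1986.
Base term: 2 January 1986 + 22 years → 2 January 2008.
Interference Suspension Credit: +90 days → 1 April 2008.
Clinical Review Extension: 1141 days claimed exceeds the 793-day cap, so +793 days → 3 June 2010.
Response Delay Deduction: −125 days → 29 January 2010.

2010-01-29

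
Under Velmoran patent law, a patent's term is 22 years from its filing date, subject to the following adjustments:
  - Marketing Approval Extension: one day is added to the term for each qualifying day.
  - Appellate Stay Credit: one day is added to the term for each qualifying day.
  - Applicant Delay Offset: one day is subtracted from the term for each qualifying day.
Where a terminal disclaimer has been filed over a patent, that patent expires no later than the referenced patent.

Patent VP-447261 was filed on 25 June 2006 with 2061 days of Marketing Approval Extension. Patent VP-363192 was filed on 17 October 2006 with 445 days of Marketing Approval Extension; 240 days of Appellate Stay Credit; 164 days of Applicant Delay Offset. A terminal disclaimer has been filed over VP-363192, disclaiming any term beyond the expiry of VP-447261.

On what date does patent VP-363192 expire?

March 22, 2030

Natural term of VP-363192:
  Base: filing + 22 years → 17 October 2028.
  Marketing Approval Extension: +445 days → 5 January 2030.
  Appellate Stay Credit: +240 days → 2 September 2030.
  Applicant Delay Offset: −164 days → 22 March 2030.
Expiry of referenced patent VP-447261:
  Base: filing + 22 years → 25 June 2028.
  Marketing Approval Extension: +2061 days → 15 February 2034.
Terminal disclaimer: VP-363192 expires on the earlier of 22 March 2030 and 15 February 2034.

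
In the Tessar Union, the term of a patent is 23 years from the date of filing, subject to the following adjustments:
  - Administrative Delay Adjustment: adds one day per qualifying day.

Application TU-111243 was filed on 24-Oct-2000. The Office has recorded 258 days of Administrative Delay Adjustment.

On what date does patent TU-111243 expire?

2024-07-08

Base term: filing date + 23 years → 24 October 2023.
Administrative Delay Adjustment: +258 days → 8 July 2024.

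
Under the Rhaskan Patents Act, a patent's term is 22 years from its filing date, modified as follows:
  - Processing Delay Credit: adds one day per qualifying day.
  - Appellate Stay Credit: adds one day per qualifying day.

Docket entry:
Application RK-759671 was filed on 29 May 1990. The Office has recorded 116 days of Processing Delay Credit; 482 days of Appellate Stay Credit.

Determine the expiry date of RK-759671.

Base term: filing date + 22 years → 29 May 2012.
Processing Delay Credit: +116 days → 22 September 2012.
Appellate Stay Credit: +482 days → 17 January 2014.

2014-01-17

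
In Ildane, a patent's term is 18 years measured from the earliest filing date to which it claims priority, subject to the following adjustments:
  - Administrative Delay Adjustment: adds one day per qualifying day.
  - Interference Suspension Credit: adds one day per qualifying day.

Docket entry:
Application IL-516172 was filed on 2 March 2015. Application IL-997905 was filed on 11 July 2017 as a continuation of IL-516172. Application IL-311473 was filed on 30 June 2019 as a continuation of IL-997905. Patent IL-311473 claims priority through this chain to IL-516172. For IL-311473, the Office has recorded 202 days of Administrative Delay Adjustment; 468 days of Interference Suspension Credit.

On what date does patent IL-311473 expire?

2035-01-01

Earliest priority filing: 2 March 2015.
Base term: 2 March 2015 + 18 years → 2 March 2033.
Administrative Delay Adjustment: +202 days → 20 September 2033.
Interference Suspension Credit: +468 days → 1 January 2035.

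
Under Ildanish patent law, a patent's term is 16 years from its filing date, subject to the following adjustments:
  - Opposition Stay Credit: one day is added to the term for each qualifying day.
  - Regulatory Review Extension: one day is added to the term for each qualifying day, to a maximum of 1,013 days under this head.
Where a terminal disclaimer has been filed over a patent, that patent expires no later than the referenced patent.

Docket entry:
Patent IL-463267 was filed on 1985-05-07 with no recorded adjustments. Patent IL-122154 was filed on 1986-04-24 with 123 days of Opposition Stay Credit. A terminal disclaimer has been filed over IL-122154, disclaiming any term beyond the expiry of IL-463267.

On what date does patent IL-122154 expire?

2001-05-07

Natural term of IL-122154:
  Base: filing + 16 years → 24 April 2002.
  Opposition Stay Credit: +123 days → 25 August 2002.
Expiry of referenced patent IL-463267:
  Base: filing + 16 years → 7 May 2001.
Terminal disclaimer: IL-122154 expires on the earlier of 25 August 2002 and 7 May 2001.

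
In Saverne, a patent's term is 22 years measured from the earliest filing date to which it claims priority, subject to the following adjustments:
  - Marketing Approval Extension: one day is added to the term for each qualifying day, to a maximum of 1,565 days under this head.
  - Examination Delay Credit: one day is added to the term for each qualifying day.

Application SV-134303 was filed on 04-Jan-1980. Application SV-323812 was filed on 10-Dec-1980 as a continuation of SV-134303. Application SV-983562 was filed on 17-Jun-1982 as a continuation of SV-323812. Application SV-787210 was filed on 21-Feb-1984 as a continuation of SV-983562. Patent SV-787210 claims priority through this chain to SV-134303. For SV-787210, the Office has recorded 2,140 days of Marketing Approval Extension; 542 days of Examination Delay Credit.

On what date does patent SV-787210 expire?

Earliest priority filing: 4 January 1980.
Base term: 4 January 1980 + 22 years → 4 January 2002.
Marketing Approval Extension: 2140 days claimed exceeds the 1565-day cap, so +1565 days → 18 April 2006.
Examination Delay Credit: +542 days → 12 October 2007.

October 12, 2007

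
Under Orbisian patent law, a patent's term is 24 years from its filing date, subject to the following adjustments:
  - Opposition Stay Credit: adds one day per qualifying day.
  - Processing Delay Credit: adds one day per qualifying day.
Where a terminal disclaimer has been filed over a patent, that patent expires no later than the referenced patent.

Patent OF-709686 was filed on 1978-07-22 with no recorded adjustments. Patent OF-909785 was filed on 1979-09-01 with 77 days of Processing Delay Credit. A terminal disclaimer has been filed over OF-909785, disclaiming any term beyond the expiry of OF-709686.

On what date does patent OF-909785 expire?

Natural term of OF-909785:
  Base: filing + 24 years → 1 September 2003.
  Processing Delay Credit: +77 days → 17 November 2003.
Expiry of referenced patent OF-709686:
  Base: filing + 24 years → 22 July 2002.
Terminal disclaimer: OF-909785 expires on the earlier of 17 November 2003 and 22 July 2002.

July 22, 2002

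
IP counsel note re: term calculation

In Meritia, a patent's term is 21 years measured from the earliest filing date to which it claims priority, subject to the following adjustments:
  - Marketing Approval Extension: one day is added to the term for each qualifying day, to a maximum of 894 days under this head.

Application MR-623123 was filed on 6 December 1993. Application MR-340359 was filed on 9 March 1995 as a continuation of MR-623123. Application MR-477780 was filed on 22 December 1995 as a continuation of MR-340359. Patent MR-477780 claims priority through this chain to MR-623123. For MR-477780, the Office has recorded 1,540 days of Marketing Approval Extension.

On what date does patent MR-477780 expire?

Earliest priority filing: 6 December 1993.
Base term: 6 December 1993 + 21 years → 6 December 2014.
Marketing Approval Extension: 1540 days claimed exceeds the 894-day cap, so +894 days → 18 May 2017.

2017-05-18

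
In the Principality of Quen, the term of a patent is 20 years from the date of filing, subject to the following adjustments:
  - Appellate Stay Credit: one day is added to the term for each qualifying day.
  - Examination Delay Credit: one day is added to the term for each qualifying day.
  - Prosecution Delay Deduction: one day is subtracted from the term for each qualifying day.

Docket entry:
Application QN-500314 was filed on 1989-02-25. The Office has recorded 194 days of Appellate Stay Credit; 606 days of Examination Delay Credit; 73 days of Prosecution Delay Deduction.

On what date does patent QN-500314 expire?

February 22, 2011

Base term: filing date + 20 years → 25 February 2009.
Appellate Stay Credit: +194 days → 7 September 2009.
Examination Delay Credit: +606 days → 6 May 2011.
Prosecution Delay Deduction: −73 days → 22 February 2011.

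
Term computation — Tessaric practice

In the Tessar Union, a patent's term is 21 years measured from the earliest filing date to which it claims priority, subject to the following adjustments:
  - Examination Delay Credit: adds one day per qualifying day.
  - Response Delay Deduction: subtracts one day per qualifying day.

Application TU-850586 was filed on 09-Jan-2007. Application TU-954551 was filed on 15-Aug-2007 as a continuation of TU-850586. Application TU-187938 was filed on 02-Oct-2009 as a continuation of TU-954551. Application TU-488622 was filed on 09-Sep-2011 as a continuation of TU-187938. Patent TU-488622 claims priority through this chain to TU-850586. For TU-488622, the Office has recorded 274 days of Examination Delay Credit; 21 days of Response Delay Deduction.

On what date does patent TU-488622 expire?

September 18, 2028

Earliest priority filing: 9 January 2007.
Base term: 9 January 2007 + 21 years → 9 January 2028.
Examination Delay Credit: +274 days → 9 October 2028.
Response Delay Deduction: −21 days → 18 September 2028.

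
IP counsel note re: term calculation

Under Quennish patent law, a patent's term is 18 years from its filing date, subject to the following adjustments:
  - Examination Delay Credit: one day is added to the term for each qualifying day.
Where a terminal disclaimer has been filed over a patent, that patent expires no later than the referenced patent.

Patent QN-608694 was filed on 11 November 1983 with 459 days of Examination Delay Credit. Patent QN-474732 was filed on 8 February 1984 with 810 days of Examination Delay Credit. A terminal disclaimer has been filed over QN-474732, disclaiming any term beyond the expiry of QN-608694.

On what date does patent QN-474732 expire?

Natural term of QN-474732:
  Base: filing + 18 years → 8 February 2002.
  Examination Delay Credit: +810 days → 28 April 2004.
Expiry of referenced patent QN-608694:
  Base: filing + 18 years → 11 November 2001.
  Examination Delay Credit: +459 days → 13 February 2003.
Terminal disclaimer: QN-474732 expires on the earlier of 28 April 2004 and 13 February 2003.

February 13, 2003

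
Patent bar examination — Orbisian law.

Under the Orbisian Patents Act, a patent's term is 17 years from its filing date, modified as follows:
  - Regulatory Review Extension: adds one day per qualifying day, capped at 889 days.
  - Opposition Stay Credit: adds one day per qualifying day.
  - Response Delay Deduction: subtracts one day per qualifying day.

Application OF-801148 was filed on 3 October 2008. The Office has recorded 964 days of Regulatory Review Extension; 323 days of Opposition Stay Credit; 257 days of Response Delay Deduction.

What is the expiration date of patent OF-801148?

Base term: filing date + 17 years → 3 October 2025.
Regulatory Review Extension: 964 days claimed exceeds the 889-day cap, so +889 days → 10 March 2028.
Opposition Stay Credit: +323 days → 27 January 2029.
Response Delay Deduction: −257 days → 15 May 2028.

May 15, 2028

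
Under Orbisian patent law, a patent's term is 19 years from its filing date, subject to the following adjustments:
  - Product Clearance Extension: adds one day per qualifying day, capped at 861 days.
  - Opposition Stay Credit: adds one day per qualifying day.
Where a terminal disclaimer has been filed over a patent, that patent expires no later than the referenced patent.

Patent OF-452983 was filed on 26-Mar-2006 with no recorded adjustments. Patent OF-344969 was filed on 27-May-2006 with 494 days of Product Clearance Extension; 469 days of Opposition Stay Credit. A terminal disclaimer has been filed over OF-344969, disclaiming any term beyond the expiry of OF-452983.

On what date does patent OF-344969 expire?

2025-03-26

Natural term of OF-344969:
  Base: filing + 19 years → 27 May 2025.
  Product Clearance Extension: 494 days (within the 861-day cap) → +494 days → 3 October 2026.
  Opposition Stay Credit: +469 days → 15 January 2028.
Expiry of referenced patent OF-452983:
  Base: filing + 19 years → 26 March 2025.
Terminal disclaimer: OF-344969 expires on the earlier of 15 January 2028 and 26 March 2025.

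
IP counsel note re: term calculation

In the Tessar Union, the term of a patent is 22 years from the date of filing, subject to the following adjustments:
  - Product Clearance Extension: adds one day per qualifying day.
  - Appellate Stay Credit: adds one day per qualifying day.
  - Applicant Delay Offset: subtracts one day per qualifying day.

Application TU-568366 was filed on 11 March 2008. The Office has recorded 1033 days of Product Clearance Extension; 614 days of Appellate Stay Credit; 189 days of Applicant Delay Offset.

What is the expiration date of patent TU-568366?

Base term: filing date + 22 years → 11 March 2030.
Product Clearance Extension: +1033 days → 7 January 2033.
Appellate Stay Credit: +614 days → 13 September 2034.
Applicant Delay Offset: −189 days → 8 March 2034.

March 8, 2034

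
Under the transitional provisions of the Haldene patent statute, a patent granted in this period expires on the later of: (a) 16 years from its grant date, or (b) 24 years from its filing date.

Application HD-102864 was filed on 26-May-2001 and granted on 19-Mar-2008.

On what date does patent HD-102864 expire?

(a) grant + 16 years → 19 March 2024.
(b) filing + 24 years → 26 May 2025.
Later of the two: 26 May 2025.

May 26, 2025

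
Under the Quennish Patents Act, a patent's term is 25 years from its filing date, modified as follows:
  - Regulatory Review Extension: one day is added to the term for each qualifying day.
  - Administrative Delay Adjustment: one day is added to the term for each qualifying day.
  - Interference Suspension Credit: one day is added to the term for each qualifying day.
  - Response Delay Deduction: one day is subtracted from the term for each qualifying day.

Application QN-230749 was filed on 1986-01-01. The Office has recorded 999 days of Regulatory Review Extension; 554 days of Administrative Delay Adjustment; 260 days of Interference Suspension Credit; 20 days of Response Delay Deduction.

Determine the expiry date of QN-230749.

2015-11-29

Base term: filing date + 25 years → 1 January 2011.
Regulatory Review Extension: +999 days → 26 September 2013.
Administrative Delay Adjustment: +554 days → 3 April 2015.
Interference Suspension Credit: +260 days → 19 December 2015.
Response Delay Deduction: −20 days → 29 November 2015.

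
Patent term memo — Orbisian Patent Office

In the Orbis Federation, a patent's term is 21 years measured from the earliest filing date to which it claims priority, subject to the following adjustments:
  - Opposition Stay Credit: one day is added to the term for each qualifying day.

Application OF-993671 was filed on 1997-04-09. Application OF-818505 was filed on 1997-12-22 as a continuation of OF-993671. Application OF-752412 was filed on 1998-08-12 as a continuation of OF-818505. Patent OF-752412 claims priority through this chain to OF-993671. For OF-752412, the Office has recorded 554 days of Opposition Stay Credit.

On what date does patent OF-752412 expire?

October 15, 2019

Earliest priority filing: 9 April 1997.
Base term: 9 April 1997 + 21 years → 9 April 2018.
Opposition Stay Credit: +554 days → 15 October 2019.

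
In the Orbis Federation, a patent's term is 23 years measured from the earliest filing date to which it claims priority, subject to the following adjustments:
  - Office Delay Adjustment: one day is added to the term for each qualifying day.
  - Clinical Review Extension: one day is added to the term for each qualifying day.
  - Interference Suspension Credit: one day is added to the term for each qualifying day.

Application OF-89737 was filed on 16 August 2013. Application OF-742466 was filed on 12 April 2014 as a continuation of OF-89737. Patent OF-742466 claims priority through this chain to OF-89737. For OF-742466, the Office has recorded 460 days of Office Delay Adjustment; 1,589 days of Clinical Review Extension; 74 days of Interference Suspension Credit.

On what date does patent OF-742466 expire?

Earliest priority filing: 16 August 2013.
Base term: 16 August 2013 + 23 years → 16 August 2036.
Office Delay Adjustment: +460 days → 19 November 2037.
Clinical Review Extension: +1589 days → 27 March 2042.
Interference Suspension Credit: +74 days → 9 June 2042.

June 9, 2042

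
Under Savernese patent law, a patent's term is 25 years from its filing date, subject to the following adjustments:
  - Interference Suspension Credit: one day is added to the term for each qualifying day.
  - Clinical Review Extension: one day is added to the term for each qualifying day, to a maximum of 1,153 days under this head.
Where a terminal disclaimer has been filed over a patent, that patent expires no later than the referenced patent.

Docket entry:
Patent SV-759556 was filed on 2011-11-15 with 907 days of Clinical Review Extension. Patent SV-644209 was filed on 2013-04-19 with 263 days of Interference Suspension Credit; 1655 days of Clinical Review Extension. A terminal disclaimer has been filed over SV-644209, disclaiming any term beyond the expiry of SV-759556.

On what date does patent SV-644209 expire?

2039-05-11

Natural term of SV-644209:
  Base: filing + 25 years → 19 April 2038.
  Interference Suspension Credit: +263 days → 7 January 2039.
  Clinical Review Extension: 1655 days claimed exceeds the 1153-day cap, so +1153 days → 5 March 2042.
Expiry of referenced patent SV-759556:
  Base: filing + 25 years → 15 November 2036.
  Clinical Review Extension: 907 days (within the 1153-day cap) → +907 days → 11 May 2039.
Terminal disclaimer: SV-644209 expires on the earlier of 5 March 2042 and 11 May 2039.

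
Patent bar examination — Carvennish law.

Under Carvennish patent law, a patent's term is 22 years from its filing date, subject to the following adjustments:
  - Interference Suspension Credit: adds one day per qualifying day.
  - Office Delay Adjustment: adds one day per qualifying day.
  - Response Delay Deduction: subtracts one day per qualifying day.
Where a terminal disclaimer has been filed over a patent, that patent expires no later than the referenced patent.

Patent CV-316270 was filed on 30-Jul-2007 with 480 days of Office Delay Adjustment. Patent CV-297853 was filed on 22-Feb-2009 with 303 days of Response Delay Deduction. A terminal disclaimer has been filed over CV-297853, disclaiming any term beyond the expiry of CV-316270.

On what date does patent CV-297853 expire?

2030-04-25

Natural term of CV-297853:
  Base: filing + 22 years → 22 February 2031.
  Response Delay Deduction: −303 days → 25 April 2030.
Expiry of referenced patent CV-316270:
  Base: filing + 22 years → 30 July 2029.
  Office Delay Adjustment: +480 days → 22 November 2030.
Terminal disclaimer: CV-297853 expires on the earlier of 25 April 2030 and 22 November 2030.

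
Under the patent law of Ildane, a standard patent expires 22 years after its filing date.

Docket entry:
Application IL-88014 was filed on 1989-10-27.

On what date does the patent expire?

Filing date + 22 years → 27 October 2011.

2011-10-27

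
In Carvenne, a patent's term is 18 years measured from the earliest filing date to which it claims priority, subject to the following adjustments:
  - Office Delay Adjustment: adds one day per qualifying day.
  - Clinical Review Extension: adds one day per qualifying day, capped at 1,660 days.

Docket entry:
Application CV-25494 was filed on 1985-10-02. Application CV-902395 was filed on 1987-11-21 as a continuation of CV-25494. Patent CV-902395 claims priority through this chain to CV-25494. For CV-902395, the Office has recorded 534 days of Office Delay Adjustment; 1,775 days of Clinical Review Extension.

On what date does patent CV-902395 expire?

October 4, 2009

Earliest priority filing: 2 October 1985.
Base term: 2 October 1985 + 18 years → 2 October 2003.
Office Delay Adjustment: +534 days → 19 March 2005.
Clinical Review Extension: 1775 days claimed exceeds the 1660-day cap, so +1660 days → 4 October 2009.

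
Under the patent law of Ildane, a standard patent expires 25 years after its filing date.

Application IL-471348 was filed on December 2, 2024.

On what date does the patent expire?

2049-12-02

Filing date + 25 years → 2 December 2049.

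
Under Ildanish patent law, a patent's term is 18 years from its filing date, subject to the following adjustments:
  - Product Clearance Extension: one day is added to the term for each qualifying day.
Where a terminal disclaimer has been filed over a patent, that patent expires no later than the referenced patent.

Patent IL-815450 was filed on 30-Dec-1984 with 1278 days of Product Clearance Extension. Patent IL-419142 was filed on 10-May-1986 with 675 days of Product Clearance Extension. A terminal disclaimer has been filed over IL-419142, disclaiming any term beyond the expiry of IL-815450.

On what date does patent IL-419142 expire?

Natural term of IL-419142:
  Base: filing + 18 years → 10 May 2004.
  Product Clearance Extension: +675 days → 16 March 2006.
Expiry of referenced patent IL-815450:
  Base: filing + 18 years → 30 December 2002.
  Product Clearance Extension: +1278 days → 30 June 2006.
Terminal disclaimer: IL-419142 expires on the earlier of 16 March 2006 and 30 June 2006.

2006-03-16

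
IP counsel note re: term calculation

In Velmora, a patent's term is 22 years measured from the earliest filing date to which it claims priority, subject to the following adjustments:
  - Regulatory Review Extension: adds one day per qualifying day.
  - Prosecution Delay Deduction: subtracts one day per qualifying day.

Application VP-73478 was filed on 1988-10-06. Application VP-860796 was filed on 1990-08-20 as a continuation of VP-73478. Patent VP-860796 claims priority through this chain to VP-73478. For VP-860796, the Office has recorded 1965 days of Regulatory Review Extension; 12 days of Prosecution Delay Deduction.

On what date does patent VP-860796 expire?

2016-02-10

Earliest priority filing: 6 October 1988.
Base term: 6 October 1988 + 22 years → 6 October 2010.
Regulatory Review Extension: +1965 days → 22 February 2016.
Prosecution Delay Deduction: −12 days → 10 February 2016.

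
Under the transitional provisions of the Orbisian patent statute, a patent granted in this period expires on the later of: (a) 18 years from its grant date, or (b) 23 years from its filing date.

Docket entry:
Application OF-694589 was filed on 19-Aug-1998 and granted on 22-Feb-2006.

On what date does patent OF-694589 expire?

(a) grant + 18 years → 22 February 2024.
(b) filing + 23 years → 19 August 2021.
Later of the two: 22 February 2024.

February 22, 2024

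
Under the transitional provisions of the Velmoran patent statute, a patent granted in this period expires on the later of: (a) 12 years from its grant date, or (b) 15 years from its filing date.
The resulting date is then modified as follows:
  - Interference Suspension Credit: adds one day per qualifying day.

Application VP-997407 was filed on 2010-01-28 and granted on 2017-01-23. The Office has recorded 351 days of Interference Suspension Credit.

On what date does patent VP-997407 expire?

(a) grant + 12 years → 23 January 2029.
(b) filing + 15 years → 28 January 2025.
Later of the two: 23 January 2029.
Interference Suspension Credit: +351 days → 9 January 2030.

January 9, 2030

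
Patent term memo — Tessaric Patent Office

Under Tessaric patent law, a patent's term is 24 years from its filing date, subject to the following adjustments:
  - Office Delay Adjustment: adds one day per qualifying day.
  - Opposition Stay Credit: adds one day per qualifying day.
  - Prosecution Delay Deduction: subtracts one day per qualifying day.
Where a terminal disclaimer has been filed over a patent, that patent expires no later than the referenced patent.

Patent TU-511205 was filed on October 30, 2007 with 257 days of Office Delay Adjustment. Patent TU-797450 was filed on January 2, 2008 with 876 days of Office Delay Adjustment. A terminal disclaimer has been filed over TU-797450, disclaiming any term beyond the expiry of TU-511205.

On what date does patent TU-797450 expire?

2032-07-13

Natural term of TU-797450:
  Base: filing + 24 years → 2 January 2032.
  Office Delay Adjustment: +876 days → 27 May 2034.
Expiry of referenced patent TU-511205:
  Base: filing + 24 years → 30 October 2031.
  Office Delay Adjustment: +257 days → 13 July 2032.
Terminal disclaimer: TU-797450 expires on the earlier of 27 May 2034 and 13 July 2032.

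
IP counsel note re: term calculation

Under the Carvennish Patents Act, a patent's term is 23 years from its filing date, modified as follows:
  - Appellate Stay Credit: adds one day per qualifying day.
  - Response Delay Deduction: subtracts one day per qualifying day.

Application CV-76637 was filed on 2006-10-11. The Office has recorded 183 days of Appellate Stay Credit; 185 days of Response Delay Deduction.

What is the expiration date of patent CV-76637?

October 9, 2029

Base term: filing date + 23 years → 11 October 2029.
Appellate Stay Credit: +183 days → 12 April 2030.
Response Delay Deduction: −185 days → 9 October 2029.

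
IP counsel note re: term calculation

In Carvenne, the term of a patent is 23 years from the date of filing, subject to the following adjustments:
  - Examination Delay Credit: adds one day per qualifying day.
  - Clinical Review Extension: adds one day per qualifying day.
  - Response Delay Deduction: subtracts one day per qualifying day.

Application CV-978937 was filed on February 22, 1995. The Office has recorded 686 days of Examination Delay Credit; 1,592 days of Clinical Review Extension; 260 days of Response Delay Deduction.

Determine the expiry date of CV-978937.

2023-09-02

Base term: filing date + 23 years → 22 February 2018.
Examination Delay Credit: +686 days → 9 January 2020.
Clinical Review Extension: +1592 days → 19 May 2024.
Response Delay Deduction: −260 days → 2 September 2023.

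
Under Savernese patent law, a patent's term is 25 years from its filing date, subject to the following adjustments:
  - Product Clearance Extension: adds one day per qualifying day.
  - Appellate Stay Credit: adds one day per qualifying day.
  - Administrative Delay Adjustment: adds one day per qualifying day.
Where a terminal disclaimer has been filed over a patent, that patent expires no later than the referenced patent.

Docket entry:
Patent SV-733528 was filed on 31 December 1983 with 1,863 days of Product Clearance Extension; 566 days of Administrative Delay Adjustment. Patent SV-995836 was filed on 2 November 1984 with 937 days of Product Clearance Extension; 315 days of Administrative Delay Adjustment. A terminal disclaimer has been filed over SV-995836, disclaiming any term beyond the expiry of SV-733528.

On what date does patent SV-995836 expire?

2013-04-07

Natural term of SV-995836:
  Base: filing + 25 years → 2 November 2009.
  Product Clearance Extension: +937 days → 27 May 2012.
  Administrative Delay Adjustment: +315 days → 7 April 2013.
Expiry of referenced patent SV-733528:
  Base: filing + 25 years → 31 December 2008.
  Product Clearance Extension: +1863 days → 6 February 2014.
  Administrative Delay Adjustment: +566 days → 26 August 2015.
Terminal disclaimer: SV-995836 expires on the earlier of 7 April 2013 and 26 August 2015.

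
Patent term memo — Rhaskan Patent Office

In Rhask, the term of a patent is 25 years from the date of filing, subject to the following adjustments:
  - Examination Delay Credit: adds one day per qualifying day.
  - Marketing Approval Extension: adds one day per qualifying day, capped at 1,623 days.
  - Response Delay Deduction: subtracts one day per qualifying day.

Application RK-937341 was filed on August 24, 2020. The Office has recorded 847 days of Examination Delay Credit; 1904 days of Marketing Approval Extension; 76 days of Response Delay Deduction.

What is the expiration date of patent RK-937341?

Base term: filing date + 25 years → 24 August 2045.
Examination Delay Credit: +847 days → 19 December 2047.
Marketing Approval Extension: 1904 days claimed exceeds the 1623-day cap, so +1623 days → 29 May 2052.
Response Delay Deduction: −76 days → 14 March 2052.

2052-03-14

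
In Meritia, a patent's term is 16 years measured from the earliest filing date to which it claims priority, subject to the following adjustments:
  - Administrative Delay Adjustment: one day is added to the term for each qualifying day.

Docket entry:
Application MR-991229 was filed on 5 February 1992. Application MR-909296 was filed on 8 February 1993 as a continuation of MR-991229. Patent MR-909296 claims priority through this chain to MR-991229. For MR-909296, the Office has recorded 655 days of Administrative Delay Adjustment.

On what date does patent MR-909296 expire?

November 21, 2009

Earliest priority filing: 5 February 1992.
Base term: 5 February 1992 + 16 years → 5 February 2008.
Administrative Delay Adjustment: +655 days → 21 November 2009.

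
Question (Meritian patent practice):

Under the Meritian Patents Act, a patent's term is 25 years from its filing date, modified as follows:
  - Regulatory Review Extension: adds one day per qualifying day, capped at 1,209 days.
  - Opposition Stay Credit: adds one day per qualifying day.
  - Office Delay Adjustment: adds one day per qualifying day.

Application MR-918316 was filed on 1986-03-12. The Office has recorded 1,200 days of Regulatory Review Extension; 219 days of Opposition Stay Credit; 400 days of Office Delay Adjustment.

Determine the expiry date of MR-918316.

Base term: filing date + 25 years → 12 March 2011.
Regulatory Review Extension: 1200 days (within the 1209-day cap) → +1200 days → 24 June 2014.
Opposition Stay Credit: +219 days → 29 January 2015.
Office Delay Adjustment: +400 days → 4 March 2016.

March 4, 2016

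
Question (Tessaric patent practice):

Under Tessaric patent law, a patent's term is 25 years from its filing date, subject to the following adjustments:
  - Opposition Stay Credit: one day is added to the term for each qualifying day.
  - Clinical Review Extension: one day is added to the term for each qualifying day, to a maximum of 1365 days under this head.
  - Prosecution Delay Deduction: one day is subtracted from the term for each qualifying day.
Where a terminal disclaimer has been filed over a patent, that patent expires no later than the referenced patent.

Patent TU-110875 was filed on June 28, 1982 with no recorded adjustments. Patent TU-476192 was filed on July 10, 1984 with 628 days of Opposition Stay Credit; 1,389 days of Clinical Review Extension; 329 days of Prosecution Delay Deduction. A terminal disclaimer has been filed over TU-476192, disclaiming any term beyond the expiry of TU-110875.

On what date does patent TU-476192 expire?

2007-06-28

Natural term of TU-476192:
  Base: filing + 25 years → 10 July 2009.
  Opposition Stay Credit: +628 days → 30 March 2011.
  Clinical Review Extension: 1389 days claimed exceeds the 1365-day cap, so +1365 days → 24 December 2014.
  Prosecution Delay Deduction: −329 days → 29 January 2014.
Expiry of referenced patent TU-110875:
  Base: filing + 25 years → 28 June 2007.
Terminal disclaimer: TU-476192 expires on the earlier of 29 January 2014 and 28 June 2007.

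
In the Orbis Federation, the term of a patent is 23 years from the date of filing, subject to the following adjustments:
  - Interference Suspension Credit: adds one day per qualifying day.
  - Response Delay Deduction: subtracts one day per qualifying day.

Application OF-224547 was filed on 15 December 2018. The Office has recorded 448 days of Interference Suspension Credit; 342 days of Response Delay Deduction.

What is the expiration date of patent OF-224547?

March 31, 2042

Base term: filing date + 23 years → 15 December 2041.
Interference Suspension Credit: +448 days → 8 March 2043.
Response Delay Deduction: −342 days → 31 March 2042.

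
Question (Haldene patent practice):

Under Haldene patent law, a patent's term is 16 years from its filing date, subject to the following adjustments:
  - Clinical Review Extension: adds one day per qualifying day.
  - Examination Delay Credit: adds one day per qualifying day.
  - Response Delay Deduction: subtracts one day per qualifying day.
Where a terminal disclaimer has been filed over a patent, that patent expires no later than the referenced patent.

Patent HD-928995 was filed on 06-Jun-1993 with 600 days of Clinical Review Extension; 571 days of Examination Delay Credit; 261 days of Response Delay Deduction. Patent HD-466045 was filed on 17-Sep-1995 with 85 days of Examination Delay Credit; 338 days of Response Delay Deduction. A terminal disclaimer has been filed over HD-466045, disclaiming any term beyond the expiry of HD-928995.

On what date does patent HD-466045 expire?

Natural term of HD-466045:
  Base: filing + 16 years → 17 September 2011.
  Examination Delay Credit: +85 days → 11 December 2011.
  Response Delay Deduction: −338 days → 7 January 2011.
Expiry of referenced patent HD-928995:
  Base: filing + 16 years → 6 June 2009.
  Clinical Review Extension: +600 days → 27 January 2011.
  Examination Delay Credit: +571 days → 20 August 2012.
  Response Delay Deduction: −261 days → 3 December 2011.
Terminal disclaimer: HD-466045 expires on the earlier of 7 January 2011 and 3 December 2011.

2011-01-07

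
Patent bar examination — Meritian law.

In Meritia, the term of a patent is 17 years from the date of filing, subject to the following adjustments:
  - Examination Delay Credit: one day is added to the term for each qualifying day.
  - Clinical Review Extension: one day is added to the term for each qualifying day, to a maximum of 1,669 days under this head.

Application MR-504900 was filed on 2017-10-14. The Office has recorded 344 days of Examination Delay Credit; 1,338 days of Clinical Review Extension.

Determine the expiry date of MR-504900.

2039-05-23

Base term: filing date + 17 years → 14 October 2034.
Examination Delay Credit: +344 days → 23 September 2035.
Clinical Review Extension: 1338 days (within the 1669-day cap) → +1338 days → 23 May 2039.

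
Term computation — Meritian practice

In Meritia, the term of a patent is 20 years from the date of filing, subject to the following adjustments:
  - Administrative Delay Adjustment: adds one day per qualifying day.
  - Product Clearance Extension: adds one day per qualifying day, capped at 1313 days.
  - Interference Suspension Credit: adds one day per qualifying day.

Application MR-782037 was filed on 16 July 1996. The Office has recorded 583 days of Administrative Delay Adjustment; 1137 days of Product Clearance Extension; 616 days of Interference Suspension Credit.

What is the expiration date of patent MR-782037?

2022-12-08

Base term: filing date + 20 years → 16 July 2016.
Administrative Delay Adjustment: +583 days → 19 February 2018.
Product Clearance Extension: 1137 days (within the 1313-day cap) → +1137 days → 1 April 2021.
Interference Suspension Credit: +616 days → 8 December 2022.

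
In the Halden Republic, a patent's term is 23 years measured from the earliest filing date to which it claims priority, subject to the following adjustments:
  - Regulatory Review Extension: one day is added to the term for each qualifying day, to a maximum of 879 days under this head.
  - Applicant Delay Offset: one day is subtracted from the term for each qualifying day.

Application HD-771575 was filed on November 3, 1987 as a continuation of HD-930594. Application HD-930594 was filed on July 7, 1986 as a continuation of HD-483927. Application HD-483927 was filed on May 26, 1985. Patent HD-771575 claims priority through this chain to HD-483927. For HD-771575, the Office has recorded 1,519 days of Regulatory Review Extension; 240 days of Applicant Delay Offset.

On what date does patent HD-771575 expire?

2010-02-24

Earliest priority filing: 26 May 1985.
Base term: 26 May 1985 + 23 years → 26 May 2008.
Regulatory Review Extension: 1519 days claimed exceeds the 879-day cap, so +879 days → 22 October 2010.
Applicant Delay Offset: −240 days → 24 February 2010.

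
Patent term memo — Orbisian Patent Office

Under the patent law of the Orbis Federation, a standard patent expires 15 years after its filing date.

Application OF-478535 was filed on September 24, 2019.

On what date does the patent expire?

Filing date + 15 years → 24 September 2034.

September 24, 2034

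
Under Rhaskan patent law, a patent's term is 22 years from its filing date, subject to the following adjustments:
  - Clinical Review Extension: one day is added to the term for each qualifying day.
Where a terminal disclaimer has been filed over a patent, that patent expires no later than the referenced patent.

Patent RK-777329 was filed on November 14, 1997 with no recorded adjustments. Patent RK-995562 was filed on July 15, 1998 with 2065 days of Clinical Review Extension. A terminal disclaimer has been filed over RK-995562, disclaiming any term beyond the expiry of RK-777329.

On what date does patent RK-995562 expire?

Natural term of RK-995562:
  Base: filing + 22 years → 15 July 2020.
  Clinical Review Extension: +2065 days → 11 March 2026.
Expiry of referenced patent RK-777329:
  Base: filing + 22 years → 14 November 2019.
Terminal disclaimer: RK-995562 expires on the earlier of 11 March 2026 and 14 November 2019.

November 14, 2019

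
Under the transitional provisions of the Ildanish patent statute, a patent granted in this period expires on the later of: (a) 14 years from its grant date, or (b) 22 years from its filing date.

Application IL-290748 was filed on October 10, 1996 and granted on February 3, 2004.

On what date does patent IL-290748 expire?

(a) grant + 14 years → 3 February 2018.
(b) filing + 22 years → 10 October 2018.
Later of the two: 10 October 2018.

2018-10-10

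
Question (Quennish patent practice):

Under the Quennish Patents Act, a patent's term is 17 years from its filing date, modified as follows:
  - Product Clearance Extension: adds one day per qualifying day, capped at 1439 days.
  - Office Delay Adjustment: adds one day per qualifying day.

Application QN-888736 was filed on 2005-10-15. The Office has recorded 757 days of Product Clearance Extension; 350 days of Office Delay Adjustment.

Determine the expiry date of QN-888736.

October 26, 2025

Base term: filing date + 17 years → 15 October 2022.
Product Clearance Extension: 757 days (within the 1439-day cap) → +757 days → 10 November 2024.
Office Delay Adjustment: +350 days → 26 October 2025.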